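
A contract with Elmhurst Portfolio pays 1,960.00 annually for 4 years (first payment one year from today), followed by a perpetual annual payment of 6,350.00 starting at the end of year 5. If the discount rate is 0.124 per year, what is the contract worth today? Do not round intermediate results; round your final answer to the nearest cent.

37987.27

PV of 4-year annuity: 1,960.00 × [1 − (1+0.124)^−4] / 0.124 = 5903.39775
Perpetuity value at year 4: 6,350.00 / 0.124 = 51209.67742
PV of perpetuity: 51209.67742 / (1+0.124)^4 = 32083.87349
Total PV = 5903.39775 + 32083.87349 = 37987.27124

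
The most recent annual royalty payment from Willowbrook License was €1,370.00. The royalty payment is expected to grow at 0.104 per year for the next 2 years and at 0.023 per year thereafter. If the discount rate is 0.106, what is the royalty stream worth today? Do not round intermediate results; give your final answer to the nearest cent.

D_1 = 1512.48000
D_2 = 1669.77792
Terminal value at year 2: TV = D_2×(1+g_2)/(r−g_2) = 1708.18281/0.083 = 20580.51581
P_0 = D_1/(1+r)^1 + D_2/(1+r)^2 + TV/(1+r)^2
    = 1367.52260 + 1365.04969 + 16824.64856 = 19557.22085

€19557.22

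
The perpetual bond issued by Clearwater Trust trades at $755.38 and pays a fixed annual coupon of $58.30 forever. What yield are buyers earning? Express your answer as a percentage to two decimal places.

P = C/r ⇒ r = C/P = $58.30/$755.38 = 0.077180

7.72%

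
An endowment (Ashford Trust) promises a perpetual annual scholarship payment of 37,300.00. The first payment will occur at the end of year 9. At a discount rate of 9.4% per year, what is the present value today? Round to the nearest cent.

193393.74

Value at end of year 8: C / r = 37,300.00 / 0.094 = 396,808.5106
Discount to today: PV = 396,808.5106 / (1 + 0.094)^8 = 396,808.5106 / 2.051817 = 193,393.74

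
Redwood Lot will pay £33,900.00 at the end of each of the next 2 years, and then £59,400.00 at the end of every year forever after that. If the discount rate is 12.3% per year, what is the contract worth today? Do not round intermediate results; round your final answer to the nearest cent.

PV of 2-year annuity: £33,900.00 × [1 − (1+0.123)^−2] / 0.123 = 57067.67508
Perpetuity value at year 2: £59,400.00 / 0.123 = 482926.82927
PV of perpetuity: 482926.82927 / (1+0.123)^2 = 382932.14197
Total PV = 57067.67508 + 382932.14197 = 439999.81704

£439999.82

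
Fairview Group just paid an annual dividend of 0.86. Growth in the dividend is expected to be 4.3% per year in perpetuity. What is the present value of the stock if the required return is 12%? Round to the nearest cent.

11.65

D₁ = D₀ × (1 + g) = 0.86 × 1.043 = 0.8970
Growing perpetuity: P = D₁ / (r − g) = 0.8970 / (0.12 − 0.043) = 11.65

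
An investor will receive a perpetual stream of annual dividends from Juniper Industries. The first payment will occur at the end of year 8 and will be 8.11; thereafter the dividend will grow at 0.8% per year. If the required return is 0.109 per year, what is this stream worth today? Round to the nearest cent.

Value at end of year 7: C₁ / (r − g) = 8.11 / (0.109 − 0.008) = 80.2970
Discount to today: PV = 80.2970 / (1 + 0.109)^7 = 80.2970 / 2.063103 = 38.92

38.92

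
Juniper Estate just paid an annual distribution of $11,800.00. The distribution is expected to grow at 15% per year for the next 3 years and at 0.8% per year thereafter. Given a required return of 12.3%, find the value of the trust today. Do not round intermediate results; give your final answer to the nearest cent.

$148200.23

D_1 = 13570.00000
D_2 = 15605.50000
D_3 = 17946.32500
Terminal value at year 3: TV = D_3×(1+g_2)/(r−g_2) = 18089.89560/0.115 = 157303.44000
P_0 = D_1/(1+r)^1 + D_2/(1+r)^2 + D_3/(1+r)^3 + TV/(1+r)^3
    = 12083.70436 + 12374.22976 + 12671.74018 + 111070.55740 = 148200.23170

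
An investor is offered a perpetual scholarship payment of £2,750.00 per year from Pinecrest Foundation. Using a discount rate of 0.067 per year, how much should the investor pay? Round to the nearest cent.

£41044.78

Level perpetuity: PV = C / r = £2,750.00 / 0.067 = £41,044.78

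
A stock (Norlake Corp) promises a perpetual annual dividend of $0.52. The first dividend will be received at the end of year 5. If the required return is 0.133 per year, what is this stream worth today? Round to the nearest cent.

Value at end of year 4: C / r = $0.52 / 0.133 = $3.9098
Discount to today: PV = $3.9098 / (1 + 0.133)^4 = $3.9098 / 1.647857 = $2.37

$2.37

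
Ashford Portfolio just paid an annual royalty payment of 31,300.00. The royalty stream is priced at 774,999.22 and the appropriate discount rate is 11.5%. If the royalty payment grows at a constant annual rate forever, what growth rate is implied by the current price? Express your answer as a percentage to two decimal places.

7.17%

P = D₀(1+g)/(r−g) ⇒ P(r−g) = D₀(1+g) ⇒ g(P+D₀) = P·r − D₀
g = (P·r − D₀)/(P + D₀) = (774,999.22×0.115 − 31,300.00) / (774,999.22 + 31,300.00) = 0.071716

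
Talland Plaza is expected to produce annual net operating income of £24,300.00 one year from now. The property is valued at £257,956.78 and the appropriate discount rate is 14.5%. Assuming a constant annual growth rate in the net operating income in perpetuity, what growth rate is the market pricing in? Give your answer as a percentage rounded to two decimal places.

P = D₁/(r−g) ⇒ g = r − D₁/P = 0.145 − £24,300.00/£257,956.78 = 0.050798

5.08%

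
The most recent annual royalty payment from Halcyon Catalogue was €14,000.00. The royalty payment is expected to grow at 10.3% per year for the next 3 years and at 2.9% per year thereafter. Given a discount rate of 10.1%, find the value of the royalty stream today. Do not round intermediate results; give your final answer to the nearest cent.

€243328.46

D_1 = 15442.00000
D_2 = 17032.52600
D_3 = 18786.87618
Terminal value at year 3: TV = D_3×(1+g_2)/(r−g_2) = 19331.69559/0.072 = 268495.77204
P_0 = D_1/(1+r)^1 + D_2/(1+r)^2 + D_3/(1+r)^3 + TV/(1+r)^3
    = 14025.43143 + 14050.90905 + 14076.43295 + 201175.68762 = 243328.46104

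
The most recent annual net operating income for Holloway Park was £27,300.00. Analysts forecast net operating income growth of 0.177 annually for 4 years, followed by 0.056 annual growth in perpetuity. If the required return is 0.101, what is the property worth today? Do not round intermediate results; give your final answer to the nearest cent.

D_1 = 32132.10000
D_2 = 37819.48170
D_3 = 44513.52996
D_4 = 52392.42476
Terminal value at year 4: TV = D_4×(1+g_2)/(r−g_2) = 55326.40055/0.045 = 1229475.56779
P_0 = D_1/(1+r)^1 + D_2/(1+r)^2 + D_3/(1+r)^3 + D_4/(1+r)^4 + TV/(1+r)^4
    = 29184.46866 + 31199.01873 + 33352.62947 + 35654.89998 + 836701.65293 = 966092.66977

£966092.67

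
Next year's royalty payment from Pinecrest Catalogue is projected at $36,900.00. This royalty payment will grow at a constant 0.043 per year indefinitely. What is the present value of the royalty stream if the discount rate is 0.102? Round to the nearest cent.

$625423.73

Growing perpetuity: P = D₁ / (r − g) = $36,900.0000 / (0.102 − 0.043) = $625,423.73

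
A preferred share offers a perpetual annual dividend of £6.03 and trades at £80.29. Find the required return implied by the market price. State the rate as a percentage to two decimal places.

7.51%

P = C/r ⇒ r = C/P = £6.03/£80.29 = 0.075103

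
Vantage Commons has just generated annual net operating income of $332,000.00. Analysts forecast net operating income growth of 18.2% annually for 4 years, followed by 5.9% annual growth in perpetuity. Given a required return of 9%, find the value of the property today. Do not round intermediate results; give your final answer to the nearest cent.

D_1 = 392424.00000
D_2 = 463845.16800
D_3 = 548264.98858
D_4 = 648049.21650
Terminal value at year 4: TV = D_4×(1+g_2)/(r−g_2) = 686284.12027/0.031 = 22138197.42807
P_0 = D_1/(1+r)^1 + D_2/(1+r)^2 + D_3/(1+r)^3 + D_4/(1+r)^4 + TV/(1+r)^4
    = 360022.01835 + 390409.19788 + 423361.16687 + 459094.40298 + 15683257.18558 = 17316143.97166

$17316143.97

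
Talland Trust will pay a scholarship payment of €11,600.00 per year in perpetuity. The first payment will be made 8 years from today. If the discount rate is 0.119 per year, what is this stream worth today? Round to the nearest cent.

Value at end of year 7: C / r = €11,600.00 / 0.119 = €97,478.9916
Discount to today: PV = €97,478.9916 / (1 + 0.119)^7 = €97,478.9916 / 2.196902 = €44,371.12

€44371.12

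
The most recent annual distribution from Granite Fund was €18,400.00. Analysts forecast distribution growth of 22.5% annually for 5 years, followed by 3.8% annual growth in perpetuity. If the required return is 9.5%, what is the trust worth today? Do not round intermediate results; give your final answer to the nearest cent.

D_1 = 22540.00000
D_2 = 27611.50000
D_3 = 33824.08750
D_4 = 41434.50719
D_5 = 50757.27130
Terminal value at year 5: TV = D_5×(1+g_2)/(r−g_2) = 52686.04761/0.057 = 924316.62481
P_0 = D_1/(1+r)^1 + D_2/(1+r)^2 + D_3/(1+r)^3 + D_4/(1+r)^4 + D_5/(1+r)^5 + TV/(1+r)^5
    = 20584.47489 + 23028.29382 + 25762.24651 + 28820.77806 + 32242.42295 + 587151.49156 = 717589.70779

€717589.71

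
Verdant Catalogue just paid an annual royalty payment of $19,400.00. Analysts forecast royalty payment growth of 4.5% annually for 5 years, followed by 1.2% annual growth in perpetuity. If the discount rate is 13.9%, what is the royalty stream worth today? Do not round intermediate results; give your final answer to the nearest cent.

$175962.89

D_1 = 20273.00000
D_2 = 21185.28500
D_3 = 22138.62282
D_4 = 23134.86085
D_5 = 24175.92959
Terminal value at year 5: TV = D_5×(1+g_2)/(r−g_2) = 24466.04075/0.127 = 192645.99012
P_0 = D_1/(1+r)^1 + D_2/(1+r)^2 + D_3/(1+r)^3 + D_4/(1+r)^4 + D_5/(1+r)^5 + TV/(1+r)^5
    = 17798.94644 + 16330.02549 + 14982.33243 + 13745.86250 + 12611.43662 + 100494.28239 = 175962.88588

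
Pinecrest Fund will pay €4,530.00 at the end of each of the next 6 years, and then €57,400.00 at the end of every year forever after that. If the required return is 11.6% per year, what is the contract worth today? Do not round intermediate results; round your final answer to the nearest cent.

PV of 6-year annuity: €4,530.00 × [1 − (1+0.116)^−6] / 0.116 = 18837.59457
Perpetuity value at year 6: €57,400.00 / 0.116 = 494827.58621
PV of perpetuity: 494827.58621 / (1+0.116)^6 = 256134.88684
Total PV = 18837.59457 + 256134.88684 = 274972.48141

€274972.48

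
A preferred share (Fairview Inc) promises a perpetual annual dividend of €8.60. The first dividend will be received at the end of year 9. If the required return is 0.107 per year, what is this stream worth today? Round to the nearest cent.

€35.64

Value at end of year 8: C / r = €8.60 / 0.107 = €80.3738
Discount to today: PV = €80.3738 / (1 + 0.107)^8 = €80.3738 / 2.255179 = €35.64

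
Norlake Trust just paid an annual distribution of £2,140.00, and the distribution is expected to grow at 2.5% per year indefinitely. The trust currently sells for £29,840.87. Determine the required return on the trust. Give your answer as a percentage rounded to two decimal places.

D₁ = £2,140.00 × 1.025 = £2,193.5000
P = D₁/(r − g) ⇒ r = D₁/P + g = £2,193.5000/£29,840.87 + 0.025 = 0.073507 + 0.025 = 0.098507

9.85%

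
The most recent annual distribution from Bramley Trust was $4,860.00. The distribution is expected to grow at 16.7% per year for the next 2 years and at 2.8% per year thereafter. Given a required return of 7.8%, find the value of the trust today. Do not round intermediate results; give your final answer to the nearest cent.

D_1 = 5671.62000
D_2 = 6618.78054
Terminal value at year 2: TV = D_2×(1+g_2)/(r−g_2) = 6804.10640/0.05 = 136082.12790
P_0 = D_1/(1+r)^1 + D_2/(1+r)^2 + TV/(1+r)^2
    = 5261.24304 + 5695.61283 + 117101.79979 = 128058.65566

$128058.66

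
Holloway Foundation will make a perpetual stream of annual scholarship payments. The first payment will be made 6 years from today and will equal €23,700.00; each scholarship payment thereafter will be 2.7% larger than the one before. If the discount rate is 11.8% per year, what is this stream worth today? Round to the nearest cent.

Value at end of year 5: C₁ / (r − g) = €23,700.00 / (0.118 − 0.027) = €260,439.5604
Discount to today: PV = €260,439.5604 / (1 + 0.118)^5 = €260,439.5604 / 1.746663 = €149,106.97

€149106.97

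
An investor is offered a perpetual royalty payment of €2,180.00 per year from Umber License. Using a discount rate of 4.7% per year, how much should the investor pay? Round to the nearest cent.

€46382.98

Level perpetuity: PV = C / r = €2,180.00 / 0.047 = €46,382.98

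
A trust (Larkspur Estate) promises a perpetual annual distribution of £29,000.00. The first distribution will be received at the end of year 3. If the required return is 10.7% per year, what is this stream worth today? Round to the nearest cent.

Value at end of year 2: C / r = £29,000.00 / 0.107 = £271,028.0374
Discount to today: PV = £271,028.0374 / (1 + 0.107)^2 = £271,028.0374 / 1.225449 = £221,166.31

£221166.31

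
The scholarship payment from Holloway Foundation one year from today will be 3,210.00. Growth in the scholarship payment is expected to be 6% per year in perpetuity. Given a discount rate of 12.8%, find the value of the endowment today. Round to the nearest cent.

Growing perpetuity: P = D₁ / (r − g) = 3,210.0000 / (0.128 − 0.06) = 47,205.88

47205.88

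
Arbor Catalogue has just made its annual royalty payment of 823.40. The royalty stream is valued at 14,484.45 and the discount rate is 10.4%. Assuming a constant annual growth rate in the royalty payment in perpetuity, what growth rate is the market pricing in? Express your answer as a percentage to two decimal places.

P = D₀(1+g)/(r−g) ⇒ P(r−g) = D₀(1+g) ⇒ g(P+D₀) = P·r − D₀
g = (P·r − D₀)/(P + D₀) = (14,484.45×0.104 − 823.40) / (14,484.45 + 823.40) = 0.044617

4.46%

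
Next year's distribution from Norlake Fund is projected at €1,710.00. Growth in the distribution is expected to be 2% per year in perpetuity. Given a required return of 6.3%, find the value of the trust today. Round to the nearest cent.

€39767.44

Growing perpetuity: P = D₁ / (r − g) = €1,710.0000 / (0.063 − 0.02) = €39,767.44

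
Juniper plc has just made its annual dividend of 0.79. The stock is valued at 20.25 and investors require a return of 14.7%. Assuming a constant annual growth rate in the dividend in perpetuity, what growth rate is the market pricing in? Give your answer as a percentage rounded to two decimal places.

10.39%

P = D₀(1+g)/(r−g) ⇒ P(r−g) = D₀(1+g) ⇒ g(P+D₀) = P·r − D₀
g = (P·r − D₀)/(P + D₀) = (20.25×0.147 − 0.79) / (20.25 + 0.79) = 0.103933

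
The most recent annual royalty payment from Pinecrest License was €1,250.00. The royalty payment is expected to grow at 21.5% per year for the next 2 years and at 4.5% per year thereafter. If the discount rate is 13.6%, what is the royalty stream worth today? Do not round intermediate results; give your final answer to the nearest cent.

D_1 = 1518.75000
D_2 = 1845.28125
Terminal value at year 2: TV = D_2×(1+g_2)/(r−g_2) = 1928.31891/0.091 = 21190.31765
P_0 = D_1/(1+r)^1 + D_2/(1+r)^2 + TV/(1+r)^2
    = 1336.92782 + 1429.90079 + 16420.28929 = 19187.11790

€19187.12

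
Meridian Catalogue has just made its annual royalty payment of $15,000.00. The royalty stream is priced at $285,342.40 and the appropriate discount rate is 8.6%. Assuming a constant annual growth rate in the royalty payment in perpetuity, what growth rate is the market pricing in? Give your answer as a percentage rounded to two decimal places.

P = D₀(1+g)/(r−g) ⇒ P(r−g) = D₀(1+g) ⇒ g(P+D₀) = P·r − D₀
g = (P·r − D₀)/(P + D₀) = ($285,342.40×0.086 − $15,000.00) / ($285,342.40 + $15,000.00) = 0.031762

3.18%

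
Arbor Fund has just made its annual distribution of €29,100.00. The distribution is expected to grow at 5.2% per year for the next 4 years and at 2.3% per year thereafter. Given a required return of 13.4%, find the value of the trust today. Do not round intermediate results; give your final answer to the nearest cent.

D_1 = 30613.20000
D_2 = 32205.08640
D_3 = 33879.75089
D_4 = 35641.49794
Terminal value at year 4: TV = D_4×(1+g_2)/(r−g_2) = 36461.25239/0.111 = 328479.75128
P_0 = D_1/(1+r)^1 + D_2/(1+r)^2 + D_3/(1+r)^3 + D_4/(1+r)^4 + TV/(1+r)^4
    = 26995.76720 + 25043.69232 + 23232.77277 + 21552.80155 + 198635.27911 = 295460.31294

€295460.31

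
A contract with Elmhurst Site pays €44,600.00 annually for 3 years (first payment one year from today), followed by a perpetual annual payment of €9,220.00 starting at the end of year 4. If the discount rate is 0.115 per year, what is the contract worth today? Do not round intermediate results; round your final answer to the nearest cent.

PV of 3-year annuity: €44,600.00 × [1 − (1+0.115)^−3] / 0.115 = 108048.82463
Perpetuity value at year 3: €9,220.00 / 0.115 = 80173.91304
PV of perpetuity: 80173.91304 / (1+0.115)^3 = 57837.36230
Total PV = 108048.82463 + 57837.36230 = 165886.18693

€165886.19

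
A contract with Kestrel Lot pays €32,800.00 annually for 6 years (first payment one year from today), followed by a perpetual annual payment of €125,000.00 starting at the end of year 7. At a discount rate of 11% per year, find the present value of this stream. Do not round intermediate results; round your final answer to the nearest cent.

€746308.05

PV of 6-year annuity: €32,800.00 × [1 − (1+0.11)^−6] / 0.11 = 138761.64160
Perpetuity value at year 6: €125,000.00 / 0.11 = 1136363.63636
PV of perpetuity: 1136363.63636 / (1+0.11)^6 = 607546.40465
Total PV = 138761.64160 + 607546.40465 = 746308.04625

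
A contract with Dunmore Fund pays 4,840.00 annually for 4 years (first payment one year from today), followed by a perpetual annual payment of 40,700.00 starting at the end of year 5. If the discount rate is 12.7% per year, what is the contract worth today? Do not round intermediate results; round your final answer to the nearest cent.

PV of 4-year annuity: 4,840.00 × [1 − (1+0.127)^−4] / 0.127 = 14486.64187
Perpetuity value at year 4: 40,700.00 / 0.127 = 320472.44094
PV of perpetuity: 320472.44094 / (1+0.127)^4 = 198652.95245
Total PV = 14486.64187 + 198652.95245 = 213139.59433

213139.59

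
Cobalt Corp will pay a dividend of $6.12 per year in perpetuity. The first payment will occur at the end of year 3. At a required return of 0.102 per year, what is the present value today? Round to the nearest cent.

Value at end of year 2: C / r = $6.12 / 0.102 = $60.0000
Discount to today: PV = $60.0000 / (1 + 0.102)^2 = $60.0000 / 1.214404 = $49.41

$49.41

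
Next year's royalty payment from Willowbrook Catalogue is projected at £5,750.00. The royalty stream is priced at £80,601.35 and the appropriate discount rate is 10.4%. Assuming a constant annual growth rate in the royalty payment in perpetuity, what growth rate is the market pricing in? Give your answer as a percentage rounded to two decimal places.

3.27%

P = D₁/(r−g) ⇒ g = r − D₁/P = 0.104 − £5,750.00/£80,601.35 = 0.032661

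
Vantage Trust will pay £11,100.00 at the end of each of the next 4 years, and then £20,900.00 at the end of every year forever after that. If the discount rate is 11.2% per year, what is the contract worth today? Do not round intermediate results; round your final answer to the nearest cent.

£156332.55

PV of 4-year annuity: £11,100.00 × [1 − (1+0.112)^−4] / 0.112 = 34290.60837
Perpetuity value at year 4: £20,900.00 / 0.112 = 186607.14286
PV of perpetuity: 186607.14286 / (1+0.112)^4 = 122041.94332
Total PV = 34290.60837 + 122041.94332 = 156332.55169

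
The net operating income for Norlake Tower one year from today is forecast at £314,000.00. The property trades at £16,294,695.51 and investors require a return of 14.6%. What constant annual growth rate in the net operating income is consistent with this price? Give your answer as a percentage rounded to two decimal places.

P = D₁/(r−g) ⇒ g = r − D₁/P = 0.146 − £314,000.00/£16,294,695.51 = 0.126730

12.67%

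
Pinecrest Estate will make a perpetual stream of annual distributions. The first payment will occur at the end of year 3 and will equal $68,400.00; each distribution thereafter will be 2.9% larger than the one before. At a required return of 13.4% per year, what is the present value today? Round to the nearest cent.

Value at end of year 2: C₁ / (r − g) = $68,400.00 / (0.134 − 0.029) = $651,428.5714
Discount to today: PV = $651,428.5714 / (1 + 0.134)^2 = $651,428.5714 / 1.285956 = $506,571.43

$506571.43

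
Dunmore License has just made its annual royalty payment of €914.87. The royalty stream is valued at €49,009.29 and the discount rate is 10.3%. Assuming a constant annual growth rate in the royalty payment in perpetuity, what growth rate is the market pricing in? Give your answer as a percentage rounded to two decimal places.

P = D₀(1+g)/(r−g) ⇒ P(r−g) = D₀(1+g) ⇒ g(P+D₀) = P·r − D₀
g = (P·r − D₀)/(P + D₀) = (€49,009.29×0.103 − €914.87) / (€49,009.29 + €914.87) = 0.082787

8.28%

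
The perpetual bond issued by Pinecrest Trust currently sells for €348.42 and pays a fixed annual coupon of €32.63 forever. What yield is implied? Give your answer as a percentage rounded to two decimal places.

P = C/r ⇒ r = C/P = €32.63/€348.42 = 0.093651

9.37%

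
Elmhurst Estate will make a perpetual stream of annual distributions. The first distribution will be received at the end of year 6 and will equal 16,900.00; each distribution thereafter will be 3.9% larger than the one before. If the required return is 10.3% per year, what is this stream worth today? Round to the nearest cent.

161744.37

Value at end of year 5: C₁ / (r − g) = 16,900.00 / (0.103 − 0.039) = 264,062.5000
Discount to today: PV = 264,062.5000 / (1 + 0.103)^5 = 264,062.5000 / 1.632592 = 161,744.37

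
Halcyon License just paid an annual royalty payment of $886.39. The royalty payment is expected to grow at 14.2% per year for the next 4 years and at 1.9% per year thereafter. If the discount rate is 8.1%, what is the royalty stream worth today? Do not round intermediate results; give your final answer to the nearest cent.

$22220.28

D_1 = 1012.25738
D_2 = 1155.99793
D_3 = 1320.14963
D_4 = 1507.61088
Terminal value at year 4: TV = D_4×(1+g_2)/(r−g_2) = 1536.25549/0.062 = 24778.31433
P_0 = D_1/(1+r)^1 + D_2/(1+r)^2 + D_3/(1+r)^3 + D_4/(1+r)^4 + TV/(1+r)^4
    = 936.40831 + 989.24911 + 1045.07168 + 1104.04427 + 18145.50177 = 22220.27514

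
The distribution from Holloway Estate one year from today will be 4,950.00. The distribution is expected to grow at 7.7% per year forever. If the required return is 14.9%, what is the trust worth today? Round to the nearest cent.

Growing perpetuity: P = D₁ / (r − g) = 4,950.0000 / (0.149 − 0.077) = 68,750.00

68750.00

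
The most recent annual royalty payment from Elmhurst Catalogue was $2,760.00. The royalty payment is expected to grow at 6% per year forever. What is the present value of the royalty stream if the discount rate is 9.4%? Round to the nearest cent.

$86047.06

D₁ = D₀ × (1 + g) = $2,760.00 × 1.06 = $2,925.6000
Growing perpetuity: P = D₁ / (r − g) = $2,925.6000 / (0.094 − 0.06) = $86,047.06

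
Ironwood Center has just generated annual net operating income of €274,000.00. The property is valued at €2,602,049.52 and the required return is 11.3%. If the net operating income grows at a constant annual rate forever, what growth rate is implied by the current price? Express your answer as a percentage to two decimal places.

0.70%

P = D₀(1+g)/(r−g) ⇒ P(r−g) = D₀(1+g) ⇒ g(P+D₀) = P·r − D₀
g = (P·r − D₀)/(P + D₀) = (€2,602,049.52×0.113 − €274,000.00) / (€2,602,049.52 + €274,000.00) = 0.006965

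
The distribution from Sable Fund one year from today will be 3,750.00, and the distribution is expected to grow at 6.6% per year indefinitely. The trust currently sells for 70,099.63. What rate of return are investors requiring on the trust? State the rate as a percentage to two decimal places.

P = D₁/(r − g) ⇒ r = D₁/P + g = 3,750.0000/70,099.63 + 0.066 = 0.053495 + 0.066 = 0.119495

11.95%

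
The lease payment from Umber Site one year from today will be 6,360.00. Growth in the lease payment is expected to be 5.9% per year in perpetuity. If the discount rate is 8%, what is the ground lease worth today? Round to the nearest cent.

302857.14

Growing perpetuity: P = D₁ / (r − g) = 6,360.0000 / (0.08 − 0.059) = 302,857.14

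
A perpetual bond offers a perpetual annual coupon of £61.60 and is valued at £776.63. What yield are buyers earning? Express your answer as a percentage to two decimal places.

P = C/r ⇒ r = C/P = £61.60/£776.63 = 0.079317

7.93%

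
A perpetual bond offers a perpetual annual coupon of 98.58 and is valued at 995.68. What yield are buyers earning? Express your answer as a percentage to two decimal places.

P = C/r ⇒ r = C/P = 98.58/995.68 = 0.099008

9.90%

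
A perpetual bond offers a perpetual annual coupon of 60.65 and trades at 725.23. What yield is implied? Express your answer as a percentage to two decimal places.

P = C/r ⇒ r = C/P = 60.65/725.23 = 0.083629

8.36%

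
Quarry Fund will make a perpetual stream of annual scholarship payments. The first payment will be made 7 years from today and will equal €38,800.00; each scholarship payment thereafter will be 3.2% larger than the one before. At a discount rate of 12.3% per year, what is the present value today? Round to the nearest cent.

Value at end of year 6: C₁ / (r − g) = €38,800.00 / (0.123 − 0.032) = €426,373.6264
Discount to today: PV = €426,373.6264 / (1 + 0.123)^6 = €426,373.6264 / 2.005758 = €212,574.81

€212574.81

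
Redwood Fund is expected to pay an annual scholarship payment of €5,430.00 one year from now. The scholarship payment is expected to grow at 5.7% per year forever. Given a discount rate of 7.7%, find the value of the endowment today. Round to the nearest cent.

€271500.00

Growing perpetuity: P = D₁ / (r − g) = €5,430.0000 / (0.077 − 0.057) = €271,500.00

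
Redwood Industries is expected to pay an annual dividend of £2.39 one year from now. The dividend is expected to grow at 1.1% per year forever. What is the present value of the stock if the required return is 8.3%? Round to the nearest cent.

Growing perpetuity: P = D₁ / (r − g) = £2.3900 / (0.083 − 0.011) = £33.19

£33.19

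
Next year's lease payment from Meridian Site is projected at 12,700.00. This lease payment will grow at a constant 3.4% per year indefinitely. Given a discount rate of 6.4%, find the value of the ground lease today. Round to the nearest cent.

Growing perpetuity: P = D₁ / (r − g) = 12,700.0000 / (0.064 − 0.034) = 423,333.33

423333.33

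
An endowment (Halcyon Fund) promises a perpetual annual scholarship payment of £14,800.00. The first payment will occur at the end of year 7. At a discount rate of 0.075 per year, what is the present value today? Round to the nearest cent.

Value at end of year 6: C / r = £14,800.00 / 0.075 = £197,333.3333
Discount to today: PV = £197,333.3333 / (1 + 0.075)^6 = £197,333.3333 / 1.543302 = £127,864.41

£127864.41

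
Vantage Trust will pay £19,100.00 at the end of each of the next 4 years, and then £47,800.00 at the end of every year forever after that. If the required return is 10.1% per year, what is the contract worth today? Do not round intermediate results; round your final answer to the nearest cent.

PV of 4-year annuity: £19,100.00 × [1 − (1+0.101)^−4] / 0.101 = 60413.60171
Perpetuity value at year 4: £47,800.00 / 0.101 = 473267.32673
PV of perpetuity: 473267.32673 / (1+0.101)^4 = 322075.17167
Total PV = 60413.60171 + 322075.17167 = 382488.77338

£382488.77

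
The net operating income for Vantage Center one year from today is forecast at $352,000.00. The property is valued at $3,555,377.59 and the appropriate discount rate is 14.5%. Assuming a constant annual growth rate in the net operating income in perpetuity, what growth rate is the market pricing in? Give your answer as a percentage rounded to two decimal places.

P = D₁/(r−g) ⇒ g = r − D₁/P = 0.145 − $352,000.00/$3,555,377.59 = 0.045995

4.60%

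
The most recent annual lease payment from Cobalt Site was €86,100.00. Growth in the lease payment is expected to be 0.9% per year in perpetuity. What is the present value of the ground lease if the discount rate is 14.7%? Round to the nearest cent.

D₁ = D₀ × (1 + g) = €86,100.00 × 1.009 = €86,874.9000
Growing perpetuity: P = D₁ / (r − g) = €86,874.9000 / (0.147 − 0.009) = €629,528.26

€629528.26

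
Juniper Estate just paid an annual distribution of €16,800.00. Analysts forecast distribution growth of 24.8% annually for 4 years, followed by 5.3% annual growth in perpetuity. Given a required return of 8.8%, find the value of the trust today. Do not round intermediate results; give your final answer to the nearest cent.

D_1 = 20966.40000
D_2 = 26166.06720
D_3 = 32655.25187
D_4 = 40753.75433
Terminal value at year 4: TV = D_4×(1+g_2)/(r−g_2) = 42913.70331/0.035 = 1226105.80879
P_0 = D_1/(1+r)^1 + D_2/(1+r)^2 + D_3/(1+r)^3 + D_4/(1+r)^4 + TV/(1+r)^4
    = 19270.58824 + 22104.49827 + 25355.15978 + 29083.85975 + 875008.69470 = 970822.80073

€970822.80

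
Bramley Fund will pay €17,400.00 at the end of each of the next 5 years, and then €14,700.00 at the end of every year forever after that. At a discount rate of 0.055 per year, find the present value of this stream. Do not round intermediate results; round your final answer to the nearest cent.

€278802.50

PV of 5-year annuity: €17,400.00 × [1 − (1+0.055)^−5] / 0.055 = 74302.94988
Perpetuity value at year 5: €14,700.00 / 0.055 = 267272.72727
PV of perpetuity: 267272.72727 / (1+0.055)^5 = 204499.54548
Total PV = 74302.94988 + 204499.54548 = 278802.49536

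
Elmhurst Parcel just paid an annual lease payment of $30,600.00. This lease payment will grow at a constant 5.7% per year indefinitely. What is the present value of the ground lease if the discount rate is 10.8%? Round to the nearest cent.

$634200.00

D₁ = D₀ × (1 + g) = $30,600.00 × 1.057 = $32,344.2000
Growing perpetuity: P = D₁ / (r − g) = $32,344.2000 / (0.108 − 0.057) = $634,200.00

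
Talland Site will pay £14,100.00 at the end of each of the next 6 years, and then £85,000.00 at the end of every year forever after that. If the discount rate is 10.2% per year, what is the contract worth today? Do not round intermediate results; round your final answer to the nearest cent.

£526346.78

PV of 6-year annuity: £14,100.00 × [1 − (1+0.102)^−6] / 0.102 = 61050.92232
Perpetuity value at year 6: £85,000.00 / 0.102 = 833333.33333
PV of perpetuity: 833333.33333 / (1+0.102)^6 = 465295.85836
Total PV = 61050.92232 + 465295.85836 = 526346.78068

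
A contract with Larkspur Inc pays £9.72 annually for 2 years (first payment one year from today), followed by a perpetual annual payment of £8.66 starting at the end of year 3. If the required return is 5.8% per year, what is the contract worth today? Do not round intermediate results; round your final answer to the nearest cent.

PV of 2-year annuity: £9.72 × [1 − (1+0.058)^−2] / 0.058 = 17.87065
Perpetuity value at year 2: £8.66 / 0.058 = 149.31034
PV of perpetuity: 149.31034 / (1+0.058)^2 = 133.38855
Total PV = 17.87065 + 133.38855 = 151.25920

£151.26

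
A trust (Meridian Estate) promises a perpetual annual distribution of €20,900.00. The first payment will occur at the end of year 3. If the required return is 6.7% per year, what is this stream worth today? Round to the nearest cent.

€273995.00

Value at end of year 2: C / r = €20,900.00 / 0.067 = €311,940.2985
Discount to today: PV = €311,940.2985 / (1 + 0.067)^2 = €311,940.2985 / 1.138489 = €273,995.00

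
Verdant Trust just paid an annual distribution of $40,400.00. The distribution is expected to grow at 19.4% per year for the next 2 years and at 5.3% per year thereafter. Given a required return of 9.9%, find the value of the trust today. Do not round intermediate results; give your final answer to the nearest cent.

D_1 = 48237.60000
D_2 = 57595.69440
Terminal value at year 2: TV = D_2×(1+g_2)/(r−g_2) = 60648.26620/0.046 = 1318440.56963
P_0 = D_1/(1+r)^1 + D_2/(1+r)^2 + TV/(1+r)^2
    = 43892.26570 + 47686.41059 + 1091604.13813 = 1183182.81442

$1183182.81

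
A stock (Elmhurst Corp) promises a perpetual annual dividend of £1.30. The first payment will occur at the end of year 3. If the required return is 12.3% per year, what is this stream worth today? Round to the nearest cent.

Value at end of year 2: C / r = £1.30 / 0.123 = £10.5691
Discount to today: PV = £10.5691 / (1 + 0.123)^2 = £10.5691 / 1.261129 = £8.38

£8.38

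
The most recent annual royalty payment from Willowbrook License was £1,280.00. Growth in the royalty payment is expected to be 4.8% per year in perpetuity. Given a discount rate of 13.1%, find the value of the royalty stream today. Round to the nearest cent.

£16161.93

D₁ = D₀ × (1 + g) = £1,280.00 × 1.048 = £1,341.4400
Growing perpetuity: P = D₁ / (r − g) = £1,341.4400 / (0.131 − 0.048) = £16,161.93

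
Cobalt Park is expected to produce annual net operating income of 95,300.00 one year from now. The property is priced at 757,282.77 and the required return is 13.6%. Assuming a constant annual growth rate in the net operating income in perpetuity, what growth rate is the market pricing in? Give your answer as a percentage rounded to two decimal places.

P = D₁/(r−g) ⇒ g = r − D₁/P = 0.136 − 95,300.00/757,282.77 = 0.010155

1.02%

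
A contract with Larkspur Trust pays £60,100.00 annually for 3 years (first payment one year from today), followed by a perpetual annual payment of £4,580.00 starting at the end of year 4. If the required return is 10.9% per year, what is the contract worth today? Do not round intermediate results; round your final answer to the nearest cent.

PV of 3-year annuity: £60,100.00 × [1 − (1+0.109)^−3] / 0.109 = 147123.06852
Perpetuity value at year 3: £4,580.00 / 0.109 = 42018.34862
PV of perpetuity: 42018.34862 / (1+0.109)^3 = 30806.64057
Total PV = 147123.06852 + 30806.64057 = 177929.70910

£177929.71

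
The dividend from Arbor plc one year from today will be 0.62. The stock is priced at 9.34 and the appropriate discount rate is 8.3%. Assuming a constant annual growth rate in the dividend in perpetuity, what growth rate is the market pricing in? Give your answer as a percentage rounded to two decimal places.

P = D₁/(r−g) ⇒ g = r − D₁/P = 0.083 − 0.62/9.34 = 0.016619

1.66%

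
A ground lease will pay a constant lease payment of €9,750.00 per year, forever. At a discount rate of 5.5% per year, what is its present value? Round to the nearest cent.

€177272.73

Level perpetuity: PV = C / r = €9,750.00 / 0.055 = €177,272.73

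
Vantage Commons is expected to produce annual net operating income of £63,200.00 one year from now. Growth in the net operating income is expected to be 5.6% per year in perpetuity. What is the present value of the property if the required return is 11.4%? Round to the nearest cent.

Growing perpetuity: P = D₁ / (r − g) = £63,200.0000 / (0.114 − 0.056) = £1,089,655.17

£1089655.17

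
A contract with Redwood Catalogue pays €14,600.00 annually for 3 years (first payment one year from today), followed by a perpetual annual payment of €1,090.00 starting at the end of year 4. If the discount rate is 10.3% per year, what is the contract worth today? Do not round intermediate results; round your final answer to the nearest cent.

PV of 3-year annuity: €14,600.00 × [1 − (1+0.103)^−3] / 0.103 = 36117.13162
Perpetuity value at year 3: €1,090.00 / 0.103 = 10582.52427
PV of perpetuity: 10582.52427 / (1+0.103)^3 = 7886.10828
Total PV = 36117.13162 + 7886.10828 = 44003.23990

€44003.24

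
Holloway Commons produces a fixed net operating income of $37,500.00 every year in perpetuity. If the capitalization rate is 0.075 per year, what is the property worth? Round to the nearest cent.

$500000.00

Level perpetuity: PV = C / r = $37,500.00 / 0.075 = $500,000.00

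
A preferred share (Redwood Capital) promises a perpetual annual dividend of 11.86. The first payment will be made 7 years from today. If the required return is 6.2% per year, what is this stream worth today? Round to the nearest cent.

Value at end of year 6: C / r = 11.86 / 0.062 = 191.2903
Discount to today: PV = 191.2903 / (1 + 0.062)^6 = 191.2903 / 1.434654 = 133.34

133.34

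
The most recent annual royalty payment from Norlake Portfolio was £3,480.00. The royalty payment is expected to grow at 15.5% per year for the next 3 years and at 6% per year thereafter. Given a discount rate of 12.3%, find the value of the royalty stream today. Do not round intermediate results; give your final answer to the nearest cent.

£74748.09

D_1 = 4019.40000
D_2 = 4642.40700
D_3 = 5361.98009
Terminal value at year 3: TV = D_3×(1+g_2)/(r−g_2) = 5683.69889/0.063 = 90217.44270
P_0 = D_1/(1+r)^1 + D_2/(1+r)^2 + D_3/(1+r)^3 + TV/(1+r)^3
    = 3579.16296 + 3681.15157 + 3786.04636 + 63701.73245 = 74748.09334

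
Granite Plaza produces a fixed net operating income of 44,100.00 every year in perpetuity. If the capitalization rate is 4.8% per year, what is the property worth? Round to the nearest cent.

Level perpetuity: PV = C / r = 44,100.00 / 0.048 = 918,750.00

918750.00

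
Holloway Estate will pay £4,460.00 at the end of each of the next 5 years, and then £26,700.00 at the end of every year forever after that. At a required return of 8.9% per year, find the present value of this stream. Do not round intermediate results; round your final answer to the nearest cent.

PV of 5-year annuity: £4,460.00 × [1 − (1+0.089)^−5] / 0.089 = 17392.95034
Perpetuity value at year 5: £26,700.00 / 0.089 = 300000.00000
PV of perpetuity: 300000.00000 / (1+0.089)^5 = 195876.28381
Total PV = 17392.95034 + 195876.28381 = 213269.23416

£213269.23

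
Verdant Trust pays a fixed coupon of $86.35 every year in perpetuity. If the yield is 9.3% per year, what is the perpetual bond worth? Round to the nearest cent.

Level perpetuity: PV = C / r = $86.35 / 0.093 = $928.49

$928.49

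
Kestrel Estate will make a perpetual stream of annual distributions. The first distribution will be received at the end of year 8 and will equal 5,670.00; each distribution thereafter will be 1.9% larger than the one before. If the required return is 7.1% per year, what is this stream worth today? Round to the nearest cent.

Value at end of year 7: C₁ / (r − g) = 5,670.00 / (0.071 − 0.019) = 109,038.4615
Discount to today: PV = 109,038.4615 / (1 + 0.071)^7 = 109,038.4615 / 1.616316 = 67,461.10

67461.10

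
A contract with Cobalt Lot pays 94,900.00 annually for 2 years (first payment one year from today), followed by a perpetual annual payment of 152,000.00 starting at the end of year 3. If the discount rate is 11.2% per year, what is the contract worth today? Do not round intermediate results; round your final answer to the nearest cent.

1259616.85

PV of 2-year annuity: 94,900.00 × [1 − (1+0.112)^−2] / 0.112 = 162087.88365
Perpetuity value at year 2: 152,000.00 / 0.112 = 1357142.85714
PV of perpetuity: 1357142.85714 / (1+0.112)^2 = 1097528.96552
Total PV = 162087.88365 + 1097528.96552 = 1259616.84917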